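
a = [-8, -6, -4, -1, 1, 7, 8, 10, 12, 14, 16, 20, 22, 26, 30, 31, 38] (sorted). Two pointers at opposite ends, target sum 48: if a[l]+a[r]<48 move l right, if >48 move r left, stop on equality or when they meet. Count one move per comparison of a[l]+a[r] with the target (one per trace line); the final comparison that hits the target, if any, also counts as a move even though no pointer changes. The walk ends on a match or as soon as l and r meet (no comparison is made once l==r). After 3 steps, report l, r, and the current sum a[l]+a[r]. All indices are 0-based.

l=3, r=16, sum=37

l=0 r=16: -8+38=30 <48, l++
l=1 r=16: -6+38=32 <48, l++
l=2 r=16: -4+38=34 <48, l++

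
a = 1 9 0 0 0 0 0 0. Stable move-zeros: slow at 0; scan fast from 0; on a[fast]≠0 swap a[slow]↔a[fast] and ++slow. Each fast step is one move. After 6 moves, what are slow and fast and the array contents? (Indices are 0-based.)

slow=2, fast=6, a=[1, 9, 0, 0, 0, 0, 0, 0]

slow=0 fast=0: a[fast]=1≠0 swap→a[0]=1, slow++,fast++
slow=1 fast=1: a[fast]=9≠0 swap→a[1]=9, slow++,fast++
slow=2 fast=2: a[fast]=0, fast++
slow=2 fast=3: a[fast]=0, fast++
slow=2 fast=4: a[fast]=0, fast++
slow=2 fast=5: a[fast]=0, fast++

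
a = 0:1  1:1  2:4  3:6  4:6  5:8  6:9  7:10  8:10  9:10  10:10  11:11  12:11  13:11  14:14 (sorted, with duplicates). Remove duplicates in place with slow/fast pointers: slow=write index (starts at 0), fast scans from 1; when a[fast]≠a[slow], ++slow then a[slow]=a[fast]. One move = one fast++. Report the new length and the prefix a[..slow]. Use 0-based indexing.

slow=0 fast=1: a[fast]=1=a[slow] dup, fast++
slow=0 fast=2: a[fast]=4≠a[slow]=1 write a[1]=4, slow++,fast++
slow=1 fast=3: a[fast]=6≠a[slow]=4 write a[2]=6, slow++,fast++
slow=2 fast=4: a[fast]=6=a[slow] dup, fast++
slow=2 fast=5: a[fast]=8≠a[slow]=6 write a[3]=8, slow++,fast++
slow=3 fast=6: a[fast]=9≠a[slow]=8 write a[4]=9, slow++,fast++
slow=4 fast=7: a[fast]=10≠a[slow]=9 write a[5]=10, slow++,fast++
slow=5 fast=8: a[fast]=10=a[slow] dup, fast++
slow=5 fast=9: a[fast]=10=a[slow] dup, fast++
slow=5 fast=10: a[fast]=10=a[slow] dup, fast++
slow=5 fast=11: a[fast]=11≠a[slow]=10 write a[6]=11, slow++,fast++
slow=6 fast=12: a[fast]=11=a[slow] dup, fast++
slow=6 fast=13: a[fast]=11=a[slow] dup, fast++
slow=6 fast=14: a[fast]=14≠a[slow]=11 write a[7]=14, slow++,fast++

length 8; prefix = [1, 4, 6, 8, 9, 10, 11, 14]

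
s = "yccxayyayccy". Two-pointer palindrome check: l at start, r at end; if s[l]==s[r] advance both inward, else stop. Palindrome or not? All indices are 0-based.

[0,11] 'y'=='y' → l++,r--
[1,10] 'c'=='c' → l++,r--
[2,9] 'c'=='c' → l++,r--
[3,8] 'x'!='y' → stop

not a palindrome (mismatch at 3,8)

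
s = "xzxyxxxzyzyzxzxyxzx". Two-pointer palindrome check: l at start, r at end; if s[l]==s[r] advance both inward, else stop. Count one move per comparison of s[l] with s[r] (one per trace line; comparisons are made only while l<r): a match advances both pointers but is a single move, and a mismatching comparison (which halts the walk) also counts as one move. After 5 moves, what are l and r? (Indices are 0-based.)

l=5, r=13

l=0 r=18: 'x'=='x', l++,r--
l=1 r=17: 'z'=='z', l++,r--
l=2 r=16: 'x'=='x', l++,r--
l=3 r=15: 'y'=='y', l++,r--
l=4 r=14: 'x'=='x', l++,r--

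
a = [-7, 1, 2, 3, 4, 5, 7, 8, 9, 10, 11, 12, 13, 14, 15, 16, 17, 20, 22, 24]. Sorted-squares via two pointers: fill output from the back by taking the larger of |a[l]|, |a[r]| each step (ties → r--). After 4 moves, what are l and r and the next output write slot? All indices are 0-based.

l=0 r=19: |-7|<=|24| out[19]=576, r--
l=0 r=18: |-7|<=|22| out[18]=484, r--
l=0 r=17: |-7|<=|20| out[17]=400, r--
l=0 r=16: |-7|<=|17| out[16]=289, r--

l=0, r=15, next write slot=15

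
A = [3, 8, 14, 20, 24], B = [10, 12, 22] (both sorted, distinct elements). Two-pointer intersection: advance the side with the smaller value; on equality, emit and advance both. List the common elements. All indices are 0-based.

intersection = []

[i=0,j=0] 3<10 → i++
[i=1,j=0] 8<10 → i++
[i=2,j=0] 14>10 → j++
[i=2,j=1] 14>12 → j++
[i=2,j=2] 14<22 → i++
[i=3,j=2] 20<22 → i++
[i=4,j=2] 24>22 → j++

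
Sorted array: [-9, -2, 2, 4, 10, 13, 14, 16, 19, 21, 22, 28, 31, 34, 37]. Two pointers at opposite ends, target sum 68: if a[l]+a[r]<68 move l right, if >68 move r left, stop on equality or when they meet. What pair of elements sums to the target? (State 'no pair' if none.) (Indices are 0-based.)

(31, 37)

[0,14] -9+37=28 <68 → l++
[1,14] -2+37=35 <68 → l++
[2,14] 2+37=39 <68 → l++
[3,14] 4+37=41 <68 → l++
[4,14] 10+37=47 <68 → l++
[5,14] 13+37=50 <68 → l++
[6,14] 14+37=51 <68 → l++
[7,14] 16+37=53 <68 → l++
[8,14] 19+37=56 <68 → l++
[9,14] 21+37=58 <68 → l++
[10,14] 22+37=59 <68 → l++
[11,14] 28+37=65 <68 → l++
[12,14] 31+37=68 → found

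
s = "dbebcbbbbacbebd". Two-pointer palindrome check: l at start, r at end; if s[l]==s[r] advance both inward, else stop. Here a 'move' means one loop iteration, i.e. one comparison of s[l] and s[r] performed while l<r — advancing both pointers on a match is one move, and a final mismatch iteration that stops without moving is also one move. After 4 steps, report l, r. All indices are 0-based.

[0,14] 'd'=='d' → l++,r--
[1,13] 'b'=='b' → l++,r--
[2,12] 'e'=='e' → l++,r--
[3,11] 'b'=='b' → l++,r--

l=4, r=10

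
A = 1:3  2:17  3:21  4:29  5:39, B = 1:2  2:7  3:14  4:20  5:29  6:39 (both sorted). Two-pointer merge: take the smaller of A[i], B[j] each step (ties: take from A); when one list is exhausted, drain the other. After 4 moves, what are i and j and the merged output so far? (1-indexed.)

i=2, j=4, merged so far=[2, 3, 7, 14]

[i=1,j=1] A[i]=3>B[j]=2 take 2 → j++
[i=1,j=2] A[i]=3<=B[j]=7 take 3 → i++
[i=2,j=2] A[i]=17>B[j]=7 take 7 → j++
[i=2,j=3] A[i]=17>B[j]=14 take 14 → j++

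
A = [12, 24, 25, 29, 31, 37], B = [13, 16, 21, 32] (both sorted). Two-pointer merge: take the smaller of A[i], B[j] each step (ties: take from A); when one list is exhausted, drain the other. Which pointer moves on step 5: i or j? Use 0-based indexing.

i

[i=0,j=0] A[i]=12<=B[j]=13 take 12 → i++
[i=1,j=0] A[i]=24>B[j]=13 take 13 → j++
[i=1,j=1] A[i]=24>B[j]=16 take 16 → j++
[i=1,j=2] A[i]=24>B[j]=21 take 21 → j++
[i=1,j=3] A[i]=24<=B[j]=32 take 24 → i++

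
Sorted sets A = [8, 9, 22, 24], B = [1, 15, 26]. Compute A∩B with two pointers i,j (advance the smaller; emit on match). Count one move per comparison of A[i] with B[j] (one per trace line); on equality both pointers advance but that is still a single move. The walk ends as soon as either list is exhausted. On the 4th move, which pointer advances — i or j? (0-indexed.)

i=0 j=0: 8>1, j++
i=0 j=1: 8<15, i++
i=1 j=1: 9<15, i++
i=2 j=1: 22>15, j++

j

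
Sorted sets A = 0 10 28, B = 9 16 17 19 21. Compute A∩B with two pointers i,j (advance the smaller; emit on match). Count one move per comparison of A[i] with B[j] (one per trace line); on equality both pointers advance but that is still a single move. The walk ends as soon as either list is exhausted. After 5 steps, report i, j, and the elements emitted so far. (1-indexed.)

i=3, j=4, emitted=[]

[i=1,j=1] 0<9 → i++
[i=2,j=1] 10>9 → j++
[i=2,j=2] 10<16 → i++
[i=3,j=2] 28>16 → j++
[i=3,j=3] 28>17 → j++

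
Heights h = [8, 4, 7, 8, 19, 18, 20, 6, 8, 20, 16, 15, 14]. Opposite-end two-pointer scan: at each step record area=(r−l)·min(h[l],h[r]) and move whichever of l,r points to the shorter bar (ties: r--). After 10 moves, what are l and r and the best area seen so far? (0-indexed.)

l=6, r=8, best area=112

[0,12] min(8,14)*12=96 best=96 * → l++
[1,12] min(4,14)*11=44 best=96 → l++
[2,12] min(7,14)*10=70 best=96 → l++
[3,12] min(8,14)*9=72 best=96 → l++
[4,12] min(19,14)*8=112 best=112 * → r--
[4,11] min(19,15)*7=105 best=112 → r--
[4,10] min(19,16)*6=96 best=112 → r--
[4,9] min(19,20)*5=95 best=112 → l++
[5,9] min(18,20)*4=72 best=112 → l++
[6,9] min(20,20)*3=60 best=112 → r--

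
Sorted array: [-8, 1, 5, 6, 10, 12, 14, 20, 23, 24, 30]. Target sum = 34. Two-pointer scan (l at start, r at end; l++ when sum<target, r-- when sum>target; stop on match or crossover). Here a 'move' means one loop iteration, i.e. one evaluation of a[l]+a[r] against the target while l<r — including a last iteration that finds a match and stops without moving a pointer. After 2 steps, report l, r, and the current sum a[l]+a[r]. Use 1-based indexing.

[1,11] -8+30=22 <34 → l++
[2,11] 1+30=31 <34 → l++

l=3, r=11, sum=35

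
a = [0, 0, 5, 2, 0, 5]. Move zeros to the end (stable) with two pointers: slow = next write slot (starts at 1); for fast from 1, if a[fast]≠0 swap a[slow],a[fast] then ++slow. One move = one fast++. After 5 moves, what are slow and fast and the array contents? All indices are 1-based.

(s=1,f=1) a[fast]=0 → fast++
(s=1,f=2) a[fast]=0 → fast++
(s=1,f=3) a[fast]=5≠0 swap→a[1]=5 → slow++,fast++
(s=2,f=4) a[fast]=2≠0 swap→a[2]=2 → slow++,fast++
(s=3,f=5) a[fast]=0 → fast++

slow=3, fast=6, a=[5, 2, 0, 0, 0, 5]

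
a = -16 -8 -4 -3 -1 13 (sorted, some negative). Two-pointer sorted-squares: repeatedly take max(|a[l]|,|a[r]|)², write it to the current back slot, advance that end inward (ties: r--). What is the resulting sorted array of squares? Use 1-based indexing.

[1, 9, 16, 64, 169, 256]

[1,6] |-16|>|13| out[6]=256 → l++
[2,6] |-8|<=|13| out[5]=169 → r--
[2,5] |-8|>|-1| out[4]=64 → l++
[3,5] |-4|>|-1| out[3]=16 → l++
[4,5] |-3|>|-1| out[2]=9 → l++
[5,5] |-1|<=|-1| out[1]=1 → r--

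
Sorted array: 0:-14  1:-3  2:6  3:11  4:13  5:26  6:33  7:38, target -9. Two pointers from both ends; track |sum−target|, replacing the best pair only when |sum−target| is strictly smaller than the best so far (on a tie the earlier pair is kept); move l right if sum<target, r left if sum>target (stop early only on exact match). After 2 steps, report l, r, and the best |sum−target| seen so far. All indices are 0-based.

l=0 r=7: -14+38=24 d=33 *, r--
l=0 r=6: -14+33=19 d=28 *, r--

l=0, r=5, best |Δ|=28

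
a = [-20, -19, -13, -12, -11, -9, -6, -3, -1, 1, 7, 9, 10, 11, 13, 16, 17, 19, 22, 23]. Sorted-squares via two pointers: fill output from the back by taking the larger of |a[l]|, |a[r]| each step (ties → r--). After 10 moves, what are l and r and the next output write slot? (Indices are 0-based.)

l=4, r=13, next write slot=9

[0,19] |-20|<=|23| out[19]=529 → r--
[0,18] |-20|<=|22| out[18]=484 → r--
[0,17] |-20|>|19| out[17]=400 → l++
[1,17] |-19|<=|19| out[16]=361 → r--
[1,16] |-19|>|17| out[15]=361 → l++
[2,16] |-13|<=|17| out[14]=289 → r--
[2,15] |-13|<=|16| out[13]=256 → r--
[2,14] |-13|<=|13| out[12]=169 → r--
[2,13] |-13|>|11| out[11]=169 → l++
[3,13] |-12|>|11| out[10]=144 → l++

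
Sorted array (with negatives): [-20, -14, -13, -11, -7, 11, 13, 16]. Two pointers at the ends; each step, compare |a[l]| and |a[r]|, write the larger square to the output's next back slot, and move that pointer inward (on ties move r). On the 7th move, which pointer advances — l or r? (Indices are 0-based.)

l

l=0 r=7: |-20|>|16| out[7]=400, l++
l=1 r=7: |-14|<=|16| out[6]=256, r--
l=1 r=6: |-14|>|13| out[5]=196, l++
l=2 r=6: |-13|<=|13| out[4]=169, r--
l=2 r=5: |-13|>|11| out[3]=169, l++
l=3 r=5: |-11|<=|11| out[2]=121, r--
l=3 r=4: |-11|>|-7| out[1]=121, l++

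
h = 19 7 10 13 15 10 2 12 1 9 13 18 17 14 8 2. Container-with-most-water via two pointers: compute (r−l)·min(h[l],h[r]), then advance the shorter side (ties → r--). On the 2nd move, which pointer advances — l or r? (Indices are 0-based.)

l=0 r=15: min(19,2)*15=30 best=30 *, r--
l=0 r=14: min(19,8)*14=112 best=112 *, r--

r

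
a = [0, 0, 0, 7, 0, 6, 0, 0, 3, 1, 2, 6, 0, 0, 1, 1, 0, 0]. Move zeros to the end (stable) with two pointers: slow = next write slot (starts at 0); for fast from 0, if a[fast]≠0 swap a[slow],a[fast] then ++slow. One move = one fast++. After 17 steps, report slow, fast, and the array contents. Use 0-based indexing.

slow=8, fast=17, a=[7, 6, 3, 1, 2, 6, 1, 1, 0, 0, 0, 0, 0, 0, 0, 0, 0, 0]

slow=0 fast=0: a[fast]=0, fast++
slow=0 fast=1: a[fast]=0, fast++
slow=0 fast=2: a[fast]=0, fast++
slow=0 fast=3: a[fast]=7≠0 swap→a[0]=7, slow++,fast++
slow=1 fast=4: a[fast]=0, fast++
slow=1 fast=5: a[fast]=6≠0 swap→a[1]=6, slow++,fast++
slow=2 fast=6: a[fast]=0, fast++
slow=2 fast=7: a[fast]=0, fast++
slow=2 fast=8: a[fast]=3≠0 swap→a[2]=3, slow++,fast++
slow=3 fast=9: a[fast]=1≠0 swap→a[3]=1, slow++,fast++
slow=4 fast=10: a[fast]=2≠0 swap→a[4]=2, slow++,fast++
slow=5 fast=11: a[fast]=6≠0 swap→a[5]=6, slow++,fast++
slow=6 fast=12: a[fast]=0, fast++
slow=6 fast=13: a[fast]=0, fast++
slow=6 fast=14: a[fast]=1≠0 swap→a[6]=1, slow++,fast++
slow=7 fast=15: a[fast]=1≠0 swap→a[7]=1, slow++,fast++
slow=8 fast=16: a[fast]=0, fast++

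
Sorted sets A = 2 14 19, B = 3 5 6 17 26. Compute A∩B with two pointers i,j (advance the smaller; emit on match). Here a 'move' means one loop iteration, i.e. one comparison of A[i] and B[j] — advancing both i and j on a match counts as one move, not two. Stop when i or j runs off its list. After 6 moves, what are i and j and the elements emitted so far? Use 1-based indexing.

[i=1,j=1] 2<3 → i++
[i=2,j=1] 14>3 → j++
[i=2,j=2] 14>5 → j++
[i=2,j=3] 14>6 → j++
[i=2,j=4] 14<17 → i++
[i=3,j=4] 19>17 → j++

i=3, j=5, emitted=[]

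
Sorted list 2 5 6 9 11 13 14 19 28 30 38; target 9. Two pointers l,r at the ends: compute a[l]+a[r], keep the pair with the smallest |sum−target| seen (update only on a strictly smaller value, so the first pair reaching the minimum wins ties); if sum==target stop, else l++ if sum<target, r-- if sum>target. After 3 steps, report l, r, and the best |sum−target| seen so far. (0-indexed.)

[0,10] 2+38=40 d=31 * → r--
[0,9] 2+30=32 d=23 * → r--
[0,8] 2+28=30 d=21 * → r--

l=0, r=7, best |Δ|=21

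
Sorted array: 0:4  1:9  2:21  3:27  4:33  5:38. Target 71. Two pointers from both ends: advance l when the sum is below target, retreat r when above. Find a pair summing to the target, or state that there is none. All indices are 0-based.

[0,5] 4+38=42 <71 → l++
[1,5] 9+38=47 <71 → l++
[2,5] 21+38=59 <71 → l++
[3,5] 27+38=65 <71 → l++
[4,5] 33+38=71 → found

(33, 38)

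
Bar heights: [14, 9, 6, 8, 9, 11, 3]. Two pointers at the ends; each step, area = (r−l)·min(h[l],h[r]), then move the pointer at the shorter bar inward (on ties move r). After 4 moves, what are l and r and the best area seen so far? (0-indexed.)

l=0 r=6: min(14,3)*6=18 best=18 *, r--
l=0 r=5: min(14,11)*5=55 best=55 *, r--
l=0 r=4: min(14,9)*4=36 best=55, r--
l=0 r=3: min(14,8)*3=24 best=55, r--

l=0, r=2, best area=55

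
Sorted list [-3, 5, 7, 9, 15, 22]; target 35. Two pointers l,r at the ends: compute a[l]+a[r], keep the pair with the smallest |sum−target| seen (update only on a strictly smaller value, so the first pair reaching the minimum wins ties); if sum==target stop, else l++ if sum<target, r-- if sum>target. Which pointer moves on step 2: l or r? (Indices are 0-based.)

l

l=0 r=5: -3+22=19 d=16 *, l++
l=1 r=5: 5+22=27 d=8 *, l++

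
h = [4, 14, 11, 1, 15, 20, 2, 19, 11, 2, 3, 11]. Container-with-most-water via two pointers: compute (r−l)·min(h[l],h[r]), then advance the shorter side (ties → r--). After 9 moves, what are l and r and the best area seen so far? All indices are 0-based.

l=0 r=11: min(4,11)*11=44 best=44 *, l++
l=1 r=11: min(14,11)*10=110 best=110 *, r--
l=1 r=10: min(14,3)*9=27 best=110, r--
l=1 r=9: min(14,2)*8=16 best=110, r--
l=1 r=8: min(14,11)*7=77 best=110, r--
l=1 r=7: min(14,19)*6=84 best=110, l++
l=2 r=7: min(11,19)*5=55 best=110, l++
l=3 r=7: min(1,19)*4=4 best=110, l++
l=4 r=7: min(15,19)*3=45 best=110, l++

l=5, r=7, best area=110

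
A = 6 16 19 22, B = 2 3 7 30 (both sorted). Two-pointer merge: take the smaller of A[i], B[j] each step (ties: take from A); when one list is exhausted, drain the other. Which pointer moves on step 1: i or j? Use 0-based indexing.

j

[i=0,j=0] A[i]=6>B[j]=2 take 2 → j++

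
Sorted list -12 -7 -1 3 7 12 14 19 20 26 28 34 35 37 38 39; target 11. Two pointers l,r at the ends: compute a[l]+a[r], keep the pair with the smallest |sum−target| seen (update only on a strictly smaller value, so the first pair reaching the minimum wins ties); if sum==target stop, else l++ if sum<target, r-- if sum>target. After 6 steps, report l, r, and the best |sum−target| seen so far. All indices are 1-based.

l=1, r=10, best |Δ|=5

[1,16] -12+39=27 d=16 * → r--
[1,15] -12+38=26 d=15 * → r--
[1,14] -12+37=25 d=14 * → r--
[1,13] -12+35=23 d=12 * → r--
[1,12] -12+34=22 d=11 * → r--
[1,11] -12+28=16 d=5 * → r--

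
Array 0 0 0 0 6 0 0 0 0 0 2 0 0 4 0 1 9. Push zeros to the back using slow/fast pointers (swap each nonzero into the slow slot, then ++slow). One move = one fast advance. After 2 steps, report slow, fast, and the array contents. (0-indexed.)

slow=0 fast=0: a[fast]=0, fast++
slow=0 fast=1: a[fast]=0, fast++

slow=0, fast=2, a=[0, 0, 0, 0, 6, 0, 0, 0, 0, 0, 2, 0, 0, 4, 0, 1, 9]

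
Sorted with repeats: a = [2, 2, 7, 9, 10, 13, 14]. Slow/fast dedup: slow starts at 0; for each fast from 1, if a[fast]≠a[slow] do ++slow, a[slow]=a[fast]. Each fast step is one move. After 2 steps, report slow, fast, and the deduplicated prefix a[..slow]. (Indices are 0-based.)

slow=1, fast=3, prefix=[2, 7]

slow=0 fast=1: a[fast]=2=a[slow] dup, fast++
slow=0 fast=2: a[fast]=7≠a[slow]=2 write a[1]=7, slow++,fast++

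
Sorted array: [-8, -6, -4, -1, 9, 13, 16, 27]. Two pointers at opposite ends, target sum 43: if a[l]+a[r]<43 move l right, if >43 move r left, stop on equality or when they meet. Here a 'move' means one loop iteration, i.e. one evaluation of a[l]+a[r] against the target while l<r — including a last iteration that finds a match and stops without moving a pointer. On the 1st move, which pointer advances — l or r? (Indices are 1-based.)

l=1 r=8: -8+27=19 <43, l++

l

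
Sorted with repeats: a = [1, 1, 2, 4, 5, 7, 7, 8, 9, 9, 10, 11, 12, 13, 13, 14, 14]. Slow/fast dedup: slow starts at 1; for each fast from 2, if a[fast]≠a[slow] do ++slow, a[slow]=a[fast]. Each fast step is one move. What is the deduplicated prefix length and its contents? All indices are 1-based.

slow=1 fast=2: a[fast]=1=a[slow] dup, fast++
slow=1 fast=3: a[fast]=2≠a[slow]=1 write a[2]=2, slow++,fast++
slow=2 fast=4: a[fast]=4≠a[slow]=2 write a[3]=4, slow++,fast++
slow=3 fast=5: a[fast]=5≠a[slow]=4 write a[4]=5, slow++,fast++
slow=4 fast=6: a[fast]=7≠a[slow]=5 write a[5]=7, slow++,fast++
slow=5 fast=7: a[fast]=7=a[slow] dup, fast++
slow=5 fast=8: a[fast]=8≠a[slow]=7 write a[6]=8, slow++,fast++
slow=6 fast=9: a[fast]=9≠a[slow]=8 write a[7]=9, slow++,fast++
slow=7 fast=10: a[fast]=9=a[slow] dup, fast++
slow=7 fast=11: a[fast]=10≠a[slow]=9 write a[8]=10, slow++,fast++
slow=8 fast=12: a[fast]=11≠a[slow]=10 write a[9]=11, slow++,fast++
slow=9 fast=13: a[fast]=12≠a[slow]=11 write a[10]=12, slow++,fast++
slow=10 fast=14: a[fast]=13≠a[slow]=12 write a[11]=13, slow++,fast++
slow=11 fast=15: a[fast]=13=a[slow] dup, fast++
slow=11 fast=16: a[fast]=14≠a[slow]=13 write a[12]=14, slow++,fast++
slow=12 fast=17: a[fast]=14=a[slow] dup, fast++

length 12; prefix = [1, 2, 4, 5, 7, 8, 9, 10, 11, 12, 13, 14]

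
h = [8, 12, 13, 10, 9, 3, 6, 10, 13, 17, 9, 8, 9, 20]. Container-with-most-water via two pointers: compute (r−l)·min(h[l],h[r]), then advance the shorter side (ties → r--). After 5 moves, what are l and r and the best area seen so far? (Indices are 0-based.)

l=0 r=13: min(8,20)*13=104 best=104 *, l++
l=1 r=13: min(12,20)*12=144 best=144 *, l++
l=2 r=13: min(13,20)*11=143 best=144, l++
l=3 r=13: min(10,20)*10=100 best=144, l++
l=4 r=13: min(9,20)*9=81 best=144, l++

l=5, r=13, best area=144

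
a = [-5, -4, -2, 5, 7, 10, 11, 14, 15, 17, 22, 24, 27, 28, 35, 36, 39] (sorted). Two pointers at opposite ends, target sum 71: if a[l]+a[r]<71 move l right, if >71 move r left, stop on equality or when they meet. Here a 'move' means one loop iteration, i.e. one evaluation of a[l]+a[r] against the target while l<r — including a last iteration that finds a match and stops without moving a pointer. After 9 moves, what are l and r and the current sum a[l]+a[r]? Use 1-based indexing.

l=10, r=17, sum=56

[1,17] -5+39=34 <71 → l++
[2,17] -4+39=35 <71 → l++
[3,17] -2+39=37 <71 → l++
[4,17] 5+39=44 <71 → l++
[5,17] 7+39=46 <71 → l++
[6,17] 10+39=49 <71 → l++
[7,17] 11+39=50 <71 → l++
[8,17] 14+39=53 <71 → l++
[9,17] 15+39=54 <71 → l++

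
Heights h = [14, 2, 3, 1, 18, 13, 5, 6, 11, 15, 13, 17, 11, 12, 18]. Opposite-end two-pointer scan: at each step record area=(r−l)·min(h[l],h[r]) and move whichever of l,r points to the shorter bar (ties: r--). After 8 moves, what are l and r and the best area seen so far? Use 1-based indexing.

l=5, r=11, best area=196

l=1 r=15: min(14,18)*14=196 best=196 *, l++
l=2 r=15: min(2,18)*13=26 best=196, l++
l=3 r=15: min(3,18)*12=36 best=196, l++
l=4 r=15: min(1,18)*11=11 best=196, l++
l=5 r=15: min(18,18)*10=180 best=196, r--
l=5 r=14: min(18,12)*9=108 best=196, r--
l=5 r=13: min(18,11)*8=88 best=196, r--
l=5 r=12: min(18,17)*7=119 best=196, r--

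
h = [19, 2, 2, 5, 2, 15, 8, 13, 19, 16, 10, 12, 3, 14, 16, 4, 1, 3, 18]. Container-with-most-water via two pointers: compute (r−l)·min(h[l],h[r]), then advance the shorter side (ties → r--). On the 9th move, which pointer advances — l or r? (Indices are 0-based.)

r

[0,18] min(19,18)*18=324 best=324 * → r--
[0,17] min(19,3)*17=51 best=324 → r--
[0,16] min(19,1)*16=16 best=324 → r--
[0,15] min(19,4)*15=60 best=324 → r--
[0,14] min(19,16)*14=224 best=324 → r--
[0,13] min(19,14)*13=182 best=324 → r--
[0,12] min(19,3)*12=36 best=324 → r--
[0,11] min(19,12)*11=132 best=324 → r--
[0,10] min(19,10)*10=100 best=324 → r--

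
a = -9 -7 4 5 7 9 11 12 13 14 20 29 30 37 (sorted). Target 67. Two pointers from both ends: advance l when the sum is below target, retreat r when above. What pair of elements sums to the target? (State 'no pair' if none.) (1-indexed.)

l=1 r=14: -9+37=28 <67, l++
l=2 r=14: -7+37=30 <67, l++
l=3 r=14: 4+37=41 <67, l++
l=4 r=14: 5+37=42 <67, l++
l=5 r=14: 7+37=44 <67, l++
l=6 r=14: 9+37=46 <67, l++
l=7 r=14: 11+37=48 <67, l++
l=8 r=14: 12+37=49 <67, l++
l=9 r=14: 13+37=50 <67, l++
l=10 r=14: 14+37=51 <67, l++
l=11 r=14: 20+37=57 <67, l++
l=12 r=14: 29+37=66 <67, l++
l=13 r=14: 30+37=67, found

(30, 37)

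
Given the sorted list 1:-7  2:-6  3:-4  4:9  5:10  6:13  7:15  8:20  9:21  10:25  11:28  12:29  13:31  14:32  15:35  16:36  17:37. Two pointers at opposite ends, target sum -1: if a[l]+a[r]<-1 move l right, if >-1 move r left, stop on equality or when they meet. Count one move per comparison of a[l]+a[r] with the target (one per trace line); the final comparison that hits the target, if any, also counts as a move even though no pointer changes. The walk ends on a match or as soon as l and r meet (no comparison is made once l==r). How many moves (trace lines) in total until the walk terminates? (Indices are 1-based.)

l=1 r=17: -7+37=30 >-1, r--
l=1 r=16: -7+36=29 >-1, r--
l=1 r=15: -7+35=28 >-1, r--
l=1 r=14: -7+32=25 >-1, r--
l=1 r=13: -7+31=24 >-1, r--
l=1 r=12: -7+29=22 >-1, r--
l=1 r=11: -7+28=21 >-1, r--
l=1 r=10: -7+25=18 >-1, r--
l=1 r=9: -7+21=14 >-1, r--
l=1 r=8: -7+20=13 >-1, r--
l=1 r=7: -7+15=8 >-1, r--
l=1 r=6: -7+13=6 >-1, r--
l=1 r=5: -7+10=3 >-1, r--
l=1 r=4: -7+9=2 >-1, r--
l=1 r=3: -7+-4=-11 <-1, l++
l=2 r=3: -6+-4=-10 <-1, l++

16 moves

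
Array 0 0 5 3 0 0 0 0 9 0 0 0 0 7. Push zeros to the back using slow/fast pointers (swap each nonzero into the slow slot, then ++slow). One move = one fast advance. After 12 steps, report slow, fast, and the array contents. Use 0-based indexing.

slow=0 fast=0: a[fast]=0, fast++
slow=0 fast=1: a[fast]=0, fast++
slow=0 fast=2: a[fast]=5≠0 swap→a[0]=5, slow++,fast++
slow=1 fast=3: a[fast]=3≠0 swap→a[1]=3, slow++,fast++
slow=2 fast=4: a[fast]=0, fast++
slow=2 fast=5: a[fast]=0, fast++
slow=2 fast=6: a[fast]=0, fast++
slow=2 fast=7: a[fast]=0, fast++
slow=2 fast=8: a[fast]=9≠0 swap→a[2]=9, slow++,fast++
slow=3 fast=9: a[fast]=0, fast++
slow=3 fast=10: a[fast]=0, fast++
slow=3 fast=11: a[fast]=0, fast++

slow=3, fast=12, a=[5, 3, 9, 0, 0, 0, 0, 0, 0, 0, 0, 0, 0, 7]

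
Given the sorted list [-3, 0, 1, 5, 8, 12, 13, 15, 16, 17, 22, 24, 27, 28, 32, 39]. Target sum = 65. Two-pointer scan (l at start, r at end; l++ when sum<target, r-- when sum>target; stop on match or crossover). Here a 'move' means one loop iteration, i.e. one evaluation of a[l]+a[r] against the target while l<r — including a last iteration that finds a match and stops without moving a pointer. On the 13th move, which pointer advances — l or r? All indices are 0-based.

r

l=0 r=15: -3+39=36 <65, l++
l=1 r=15: 0+39=39 <65, l++
l=2 r=15: 1+39=40 <65, l++
l=3 r=15: 5+39=44 <65, l++
l=4 r=15: 8+39=47 <65, l++
l=5 r=15: 12+39=51 <65, l++
l=6 r=15: 13+39=52 <65, l++
l=7 r=15: 15+39=54 <65, l++
l=8 r=15: 16+39=55 <65, l++
l=9 r=15: 17+39=56 <65, l++
l=10 r=15: 22+39=61 <65, l++
l=11 r=15: 24+39=63 <65, l++
l=12 r=15: 27+39=66 >65, r--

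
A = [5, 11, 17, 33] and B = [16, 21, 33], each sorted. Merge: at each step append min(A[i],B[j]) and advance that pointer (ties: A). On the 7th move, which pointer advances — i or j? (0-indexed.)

j

i=0 j=0: A[i]=5<=B[j]=16 take 5, i++
i=1 j=0: A[i]=11<=B[j]=16 take 11, i++
i=2 j=0: A[i]=17>B[j]=16 take 16, j++
i=2 j=1: A[i]=17<=B[j]=21 take 17, i++
i=3 j=1: A[i]=33>B[j]=21 take 21, j++
i=3 j=2: A[i]=33<=B[j]=33 take 33, i++
i=4 j=2: A done, take B[j]=33, j++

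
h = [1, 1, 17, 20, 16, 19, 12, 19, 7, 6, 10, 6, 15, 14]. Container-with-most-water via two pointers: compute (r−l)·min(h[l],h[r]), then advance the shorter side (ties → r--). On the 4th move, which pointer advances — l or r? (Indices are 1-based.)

[1,14] min(1,14)*13=13 best=13 * → l++
[2,14] min(1,14)*12=12 best=13 → l++
[3,14] min(17,14)*11=154 best=154 * → r--
[3,13] min(17,15)*10=150 best=154 → r--

r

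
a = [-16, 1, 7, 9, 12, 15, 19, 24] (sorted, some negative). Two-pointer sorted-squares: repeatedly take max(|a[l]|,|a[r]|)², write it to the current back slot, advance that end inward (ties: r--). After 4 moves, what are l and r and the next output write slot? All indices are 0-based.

l=1, r=4, next write slot=3

[0,7] |-16|<=|24| out[7]=576 → r--
[0,6] |-16|<=|19| out[6]=361 → r--
[0,5] |-16|>|15| out[5]=256 → l++
[1,5] |1|<=|15| out[4]=225 → r--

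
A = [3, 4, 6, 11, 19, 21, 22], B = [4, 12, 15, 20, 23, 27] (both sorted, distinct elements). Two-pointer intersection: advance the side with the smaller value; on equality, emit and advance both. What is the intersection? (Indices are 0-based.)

intersection = [4]

[i=0,j=0] 3<4 → i++
[i=1,j=0] 4==4 emit → i++,j++
[i=2,j=1] 6<12 → i++
[i=3,j=1] 11<12 → i++
[i=4,j=1] 19>12 → j++
[i=4,j=2] 19>15 → j++
[i=4,j=3] 19<20 → i++
[i=5,j=3] 21>20 → j++
[i=5,j=4] 21<23 → i++
[i=6,j=4] 22<23 → i++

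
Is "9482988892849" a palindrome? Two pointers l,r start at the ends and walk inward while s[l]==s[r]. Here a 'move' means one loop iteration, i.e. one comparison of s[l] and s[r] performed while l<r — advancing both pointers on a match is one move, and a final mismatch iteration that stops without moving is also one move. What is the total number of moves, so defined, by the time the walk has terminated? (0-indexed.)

[0,12] '9'=='9' → l++,r--
[1,11] '4'=='4' → l++,r--
[2,10] '8'=='8' → l++,r--
[3,9] '2'=='2' → l++,r--
[4,8] '9'=='9' → l++,r--
[5,7] '8'=='8' → l++,r--

6 moves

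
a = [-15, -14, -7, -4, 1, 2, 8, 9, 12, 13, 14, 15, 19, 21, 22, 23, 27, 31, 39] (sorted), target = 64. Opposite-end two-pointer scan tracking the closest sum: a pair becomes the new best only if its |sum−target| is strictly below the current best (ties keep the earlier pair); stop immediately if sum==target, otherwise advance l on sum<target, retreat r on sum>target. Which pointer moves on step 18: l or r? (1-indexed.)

[1,19] -15+39=24 d=40 * → l++
[2,19] -14+39=25 d=39 * → l++
[3,19] -7+39=32 d=32 * → l++
[4,19] -4+39=35 d=29 * → l++
[5,19] 1+39=40 d=24 * → l++
[6,19] 2+39=41 d=23 * → l++
[7,19] 8+39=47 d=17 * → l++
[8,19] 9+39=48 d=16 * → l++
[9,19] 12+39=51 d=13 * → l++
[10,19] 13+39=52 d=12 * → l++
[11,19] 14+39=53 d=11 * → l++
[12,19] 15+39=54 d=10 * → l++
[13,19] 19+39=58 d=6 * → l++
[14,19] 21+39=60 d=4 * → l++
[15,19] 22+39=61 d=3 * → l++
[16,19] 23+39=62 d=2 * → l++
[17,19] 27+39=66 d=2 → r--
[17,18] 27+31=58 d=6 → l++

l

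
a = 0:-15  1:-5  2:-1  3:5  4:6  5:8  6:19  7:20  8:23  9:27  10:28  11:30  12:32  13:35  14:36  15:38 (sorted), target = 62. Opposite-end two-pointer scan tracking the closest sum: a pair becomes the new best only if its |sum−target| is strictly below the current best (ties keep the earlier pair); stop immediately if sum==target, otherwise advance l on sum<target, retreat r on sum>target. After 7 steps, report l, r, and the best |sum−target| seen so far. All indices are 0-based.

l=7, r=15, best |Δ|=5

[0,15] -15+38=23 d=39 * → l++
[1,15] -5+38=33 d=29 * → l++
[2,15] -1+38=37 d=25 * → l++
[3,15] 5+38=43 d=19 * → l++
[4,15] 6+38=44 d=18 * → l++
[5,15] 8+38=46 d=16 * → l++
[6,15] 19+38=57 d=5 * → l++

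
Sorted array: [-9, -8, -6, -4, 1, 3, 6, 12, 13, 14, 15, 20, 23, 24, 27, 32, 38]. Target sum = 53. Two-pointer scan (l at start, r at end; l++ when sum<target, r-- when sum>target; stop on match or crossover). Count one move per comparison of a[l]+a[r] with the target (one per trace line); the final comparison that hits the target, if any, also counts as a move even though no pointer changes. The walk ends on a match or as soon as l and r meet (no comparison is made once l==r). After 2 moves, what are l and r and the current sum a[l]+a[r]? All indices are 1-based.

l=1 r=17: -9+38=29 <53, l++
l=2 r=17: -8+38=30 <53, l++

l=3, r=17, sum=32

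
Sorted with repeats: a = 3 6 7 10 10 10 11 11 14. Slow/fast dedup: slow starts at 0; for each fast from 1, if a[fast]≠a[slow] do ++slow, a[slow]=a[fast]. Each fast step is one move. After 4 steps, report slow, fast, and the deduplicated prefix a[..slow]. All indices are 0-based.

slow=0 fast=1: a[fast]=6≠a[slow]=3 write a[1]=6, slow++,fast++
slow=1 fast=2: a[fast]=7≠a[slow]=6 write a[2]=7, slow++,fast++
slow=2 fast=3: a[fast]=10≠a[slow]=7 write a[3]=10, slow++,fast++
slow=3 fast=4: a[fast]=10=a[slow] dup, fast++

slow=3, fast=5, prefix=[3, 6, 7, 10]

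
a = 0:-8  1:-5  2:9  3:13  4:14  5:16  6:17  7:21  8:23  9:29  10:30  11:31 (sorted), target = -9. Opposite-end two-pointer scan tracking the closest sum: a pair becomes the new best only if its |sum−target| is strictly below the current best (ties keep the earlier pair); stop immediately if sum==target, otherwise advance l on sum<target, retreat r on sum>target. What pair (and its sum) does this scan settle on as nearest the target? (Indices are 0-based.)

pair (-8, -5) with sum -13 (|Δ|=4)

l=0 r=11: -8+31=23 d=32 *, r--
l=0 r=10: -8+30=22 d=31 *, r--
l=0 r=9: -8+29=21 d=30 *, r--
l=0 r=8: -8+23=15 d=24 *, r--
l=0 r=7: -8+21=13 d=22 *, r--
l=0 r=6: -8+17=9 d=18 *, r--
l=0 r=5: -8+16=8 d=17 *, r--
l=0 r=4: -8+14=6 d=15 *, r--
l=0 r=3: -8+13=5 d=14 *, r--
l=0 r=2: -8+9=1 d=10 *, r--
l=0 r=1: -8+-5=-13 d=4 *, l++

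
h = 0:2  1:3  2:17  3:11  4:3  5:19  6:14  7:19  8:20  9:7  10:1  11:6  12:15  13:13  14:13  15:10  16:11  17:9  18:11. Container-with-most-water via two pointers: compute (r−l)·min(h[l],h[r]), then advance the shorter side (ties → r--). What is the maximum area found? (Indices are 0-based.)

max area = 176

[0,18] min(2,11)*18=36 best=36 * → l++
[1,18] min(3,11)*17=51 best=51 * → l++
[2,18] min(17,11)*16=176 best=176 * → r--
[2,17] min(17,9)*15=135 best=176 → r--
[2,16] min(17,11)*14=154 best=176 → r--
[2,15] min(17,10)*13=130 best=176 → r--
[2,14] min(17,13)*12=156 best=176 → r--
[2,13] min(17,13)*11=143 best=176 → r--
[2,12] min(17,15)*10=150 best=176 → r--
[2,11] min(17,6)*9=54 best=176 → r--
[2,10] min(17,1)*8=8 best=176 → r--
[2,9] min(17,7)*7=49 best=176 → r--
[2,8] min(17,20)*6=102 best=176 → l++
[3,8] min(11,20)*5=55 best=176 → l++
[4,8] min(3,20)*4=12 best=176 → l++
[5,8] min(19,20)*3=57 best=176 → l++
[6,8] min(14,20)*2=28 best=176 → l++
[7,8] min(19,20)*1=19 best=176 → l++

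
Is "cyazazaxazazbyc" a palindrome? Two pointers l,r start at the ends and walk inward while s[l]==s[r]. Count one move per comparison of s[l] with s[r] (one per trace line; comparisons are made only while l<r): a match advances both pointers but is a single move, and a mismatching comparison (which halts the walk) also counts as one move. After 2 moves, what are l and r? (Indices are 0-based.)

l=2, r=12

l=0 r=14: 'c'=='c', l++,r--
l=1 r=13: 'y'=='y', l++,r--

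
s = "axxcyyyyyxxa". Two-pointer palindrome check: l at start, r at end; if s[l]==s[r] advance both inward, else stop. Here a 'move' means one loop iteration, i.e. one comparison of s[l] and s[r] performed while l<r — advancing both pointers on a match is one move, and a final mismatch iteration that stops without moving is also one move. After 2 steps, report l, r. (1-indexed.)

l=3, r=10

[1,12] 'a'=='a' → l++,r--
[2,11] 'x'=='x' → l++,r--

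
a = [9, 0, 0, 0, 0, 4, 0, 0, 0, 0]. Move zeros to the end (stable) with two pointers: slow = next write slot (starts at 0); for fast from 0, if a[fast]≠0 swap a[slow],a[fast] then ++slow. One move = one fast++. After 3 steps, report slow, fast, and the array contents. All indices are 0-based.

slow=1, fast=3, a=[9, 0, 0, 0, 0, 4, 0, 0, 0, 0]

slow=0 fast=0: a[fast]=9≠0 swap→a[0]=9, slow++,fast++
slow=1 fast=1: a[fast]=0, fast++
slow=1 fast=2: a[fast]=0, fast++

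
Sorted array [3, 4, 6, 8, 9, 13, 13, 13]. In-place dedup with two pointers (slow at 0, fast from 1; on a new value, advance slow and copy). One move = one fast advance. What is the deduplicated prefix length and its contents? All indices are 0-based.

slow=0 fast=1: a[fast]=4≠a[slow]=3 write a[1]=4, slow++,fast++
slow=1 fast=2: a[fast]=6≠a[slow]=4 write a[2]=6, slow++,fast++
slow=2 fast=3: a[fast]=8≠a[slow]=6 write a[3]=8, slow++,fast++
slow=3 fast=4: a[fast]=9≠a[slow]=8 write a[4]=9, slow++,fast++
slow=4 fast=5: a[fast]=13≠a[slow]=9 write a[5]=13, slow++,fast++
slow=5 fast=6: a[fast]=13=a[slow] dup, fast++
slow=5 fast=7: a[fast]=13=a[slow] dup, fast++

length 6; prefix = [3, 4, 6, 8, 9, 13]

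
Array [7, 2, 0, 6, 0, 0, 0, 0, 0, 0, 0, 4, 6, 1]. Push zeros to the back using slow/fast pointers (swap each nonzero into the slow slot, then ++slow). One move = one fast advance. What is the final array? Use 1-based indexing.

[7, 2, 6, 4, 6, 1, 0, 0, 0, 0, 0, 0, 0, 0]

slow=1 fast=1: a[fast]=7≠0 swap→a[1]=7, slow++,fast++
slow=2 fast=2: a[fast]=2≠0 swap→a[2]=2, slow++,fast++
slow=3 fast=3: a[fast]=0, fast++
slow=3 fast=4: a[fast]=6≠0 swap→a[3]=6, slow++,fast++
slow=4 fast=5: a[fast]=0, fast++
slow=4 fast=6: a[fast]=0, fast++
slow=4 fast=7: a[fast]=0, fast++
slow=4 fast=8: a[fast]=0, fast++
slow=4 fast=9: a[fast]=0, fast++
slow=4 fast=10: a[fast]=0, fast++
slow=4 fast=11: a[fast]=0, fast++
slow=4 fast=12: a[fast]=4≠0 swap→a[4]=4, slow++,fast++
slow=5 fast=13: a[fast]=6≠0 swap→a[5]=6, slow++,fast++
slow=6 fast=14: a[fast]=1≠0 swap→a[6]=1, slow++,fast++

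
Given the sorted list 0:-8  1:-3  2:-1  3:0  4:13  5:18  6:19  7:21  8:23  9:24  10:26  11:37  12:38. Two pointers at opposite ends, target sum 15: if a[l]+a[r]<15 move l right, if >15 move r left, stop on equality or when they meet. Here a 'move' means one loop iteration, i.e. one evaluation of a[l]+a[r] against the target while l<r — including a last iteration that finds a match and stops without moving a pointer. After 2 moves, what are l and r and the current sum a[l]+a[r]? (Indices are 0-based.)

l=0 r=12: -8+38=30 >15, r--
l=0 r=11: -8+37=29 >15, r--

l=0, r=10, sum=18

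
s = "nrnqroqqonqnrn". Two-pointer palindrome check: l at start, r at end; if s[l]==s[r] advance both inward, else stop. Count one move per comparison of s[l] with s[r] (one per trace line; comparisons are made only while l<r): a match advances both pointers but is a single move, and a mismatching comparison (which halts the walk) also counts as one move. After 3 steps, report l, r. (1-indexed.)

[1,14] 'n'=='n' → l++,r--
[2,13] 'r'=='r' → l++,r--
[3,12] 'n'=='n' → l++,r--

l=4, r=11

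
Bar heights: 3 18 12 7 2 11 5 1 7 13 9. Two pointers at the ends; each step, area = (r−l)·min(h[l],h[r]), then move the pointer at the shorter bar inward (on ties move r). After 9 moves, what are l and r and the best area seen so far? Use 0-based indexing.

l=1, r=2, best area=104

[0,10] min(3,9)*10=30 best=30 * → l++
[1,10] min(18,9)*9=81 best=81 * → r--
[1,9] min(18,13)*8=104 best=104 * → r--
[1,8] min(18,7)*7=49 best=104 → r--
[1,7] min(18,1)*6=6 best=104 → r--
[1,6] min(18,5)*5=25 best=104 → r--
[1,5] min(18,11)*4=44 best=104 → r--
[1,4] min(18,2)*3=6 best=104 → r--
[1,3] min(18,7)*2=14 best=104 → r--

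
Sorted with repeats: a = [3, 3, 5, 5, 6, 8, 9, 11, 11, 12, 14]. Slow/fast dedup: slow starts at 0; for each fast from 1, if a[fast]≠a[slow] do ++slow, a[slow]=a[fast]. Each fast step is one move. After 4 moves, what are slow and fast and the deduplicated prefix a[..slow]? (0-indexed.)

(s=0,f=1) a[fast]=3=a[slow] dup → fast++
(s=0,f=2) a[fast]=5≠a[slow]=3 write a[1]=5 → slow++,fast++
(s=1,f=3) a[fast]=5=a[slow] dup → fast++
(s=1,f=4) a[fast]=6≠a[slow]=5 write a[2]=6 → slow++,fast++

slow=2, fast=5, prefix=[3, 5, 6]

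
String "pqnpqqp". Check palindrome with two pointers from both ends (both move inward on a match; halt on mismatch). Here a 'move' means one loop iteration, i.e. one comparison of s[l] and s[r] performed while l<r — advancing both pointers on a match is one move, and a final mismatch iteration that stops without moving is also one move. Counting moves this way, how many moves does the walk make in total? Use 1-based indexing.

3 moves

l=1 r=7: 'p'=='p', l++,r--
l=2 r=6: 'q'=='q', l++,r--
l=3 r=5: 'n'!='q', stop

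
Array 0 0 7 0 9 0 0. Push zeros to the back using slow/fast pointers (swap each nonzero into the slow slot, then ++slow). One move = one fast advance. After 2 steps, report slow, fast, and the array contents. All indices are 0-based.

slow=0 fast=0: a[fast]=0, fast++
slow=0 fast=1: a[fast]=0, fast++

slow=0, fast=2, a=[0, 0, 7, 0, 9, 0, 0]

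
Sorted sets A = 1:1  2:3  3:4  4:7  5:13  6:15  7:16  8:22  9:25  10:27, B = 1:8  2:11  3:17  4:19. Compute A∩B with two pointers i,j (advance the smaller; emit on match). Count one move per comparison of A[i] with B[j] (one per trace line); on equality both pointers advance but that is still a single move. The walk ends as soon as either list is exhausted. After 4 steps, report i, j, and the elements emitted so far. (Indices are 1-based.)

i=5, j=1, emitted=[]

[i=1,j=1] 1<8 → i++
[i=2,j=1] 3<8 → i++
[i=3,j=1] 4<8 → i++
[i=4,j=1] 7<8 → i++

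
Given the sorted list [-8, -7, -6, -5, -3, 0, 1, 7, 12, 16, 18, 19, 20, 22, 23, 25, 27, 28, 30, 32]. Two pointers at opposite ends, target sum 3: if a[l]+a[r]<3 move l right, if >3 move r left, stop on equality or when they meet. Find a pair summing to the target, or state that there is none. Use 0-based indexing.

[0,19] -8+32=24 >3 → r--
[0,18] -8+30=22 >3 → r--
[0,17] -8+28=20 >3 → r--
[0,16] -8+27=19 >3 → r--
[0,15] -8+25=17 >3 → r--
[0,14] -8+23=15 >3 → r--
[0,13] -8+22=14 >3 → r--
[0,12] -8+20=12 >3 → r--
[0,11] -8+19=11 >3 → r--
[0,10] -8+18=10 >3 → r--
[0,9] -8+16=8 >3 → r--
[0,8] -8+12=4 >3 → r--
[0,7] -8+7=-1 <3 → l++
[1,7] -7+7=0 <3 → l++
[2,7] -6+7=1 <3 → l++
[3,7] -5+7=2 <3 → l++
[4,7] -3+7=4 >3 → r--
[4,6] -3+1=-2 <3 → l++
[5,6] 0+1=1 <3 → l++

no pair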